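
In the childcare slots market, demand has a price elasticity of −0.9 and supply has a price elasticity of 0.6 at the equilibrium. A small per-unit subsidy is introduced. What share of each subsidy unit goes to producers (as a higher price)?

Producer share = 0.6

For a small subsidy around the equilibrium, the benefit split depends on the relative slopes, which at a point are proportional to the elasticities.
Buyer share = εs/(εs + |εd|) = 0.6/(0.6 + 0.9) = 0.4; seller share = |εd|/(εs + |εd|) = 0.6.
So producers capture 0.6 of the subsidy.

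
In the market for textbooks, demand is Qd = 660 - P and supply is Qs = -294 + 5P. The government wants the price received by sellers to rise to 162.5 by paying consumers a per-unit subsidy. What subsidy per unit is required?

Required subsidy s = 21 per unit

At a seller price of 162.5, quantity supplied is -294 + 5·162.5 = 518.5.
Buyers absorb 518.5 only when they pay Pb with 660 − 1·Pb = 518.5, i.e. Pb = 141.5.
s = Ps − Pb = 162.5 − 141.5 = 21.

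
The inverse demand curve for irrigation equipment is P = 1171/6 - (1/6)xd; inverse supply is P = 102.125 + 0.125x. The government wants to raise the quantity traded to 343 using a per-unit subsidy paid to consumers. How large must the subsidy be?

Required subsidy s = 7 per unit

At x = 343, from the demand curve buyers pay Pb = 1171/6 − (1/6)·343 = 138; from the supply curve sellers need Ps = 102.125 + 0.125·343 = 145.
The subsidy must fill the gap: s = Ps − Pb = 145 − 138 = 7.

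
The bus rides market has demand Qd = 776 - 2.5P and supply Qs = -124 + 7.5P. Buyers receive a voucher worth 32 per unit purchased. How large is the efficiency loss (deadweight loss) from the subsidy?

Pre-subsidy: 776 - 2.5P = -124 + 7.5P gives P* = 90, Q* = 551.
With the rebate, buyers effectively pay Pb = Ps − 32, where Ps is the price sellers receive.
Demand in terms of Ps becomes Qd = 776 − 2.5(Ps − 32) = 856 - 2.5Ps. Setting this equal to supply: 856 - 2.5Ps = -124 + 7.5Ps, so Ps = 98.
Buyers pay Pb = 98 − 32 = 66; Q' = -124 + 7.5·98 = 611.
The subsidy expands output by 611 − 551 = 60 past the efficient level; on those units the gap between marginal cost and willingness to pay runs from 0 up to 32.
DWL = ½ × 32 × 60 = 960.

Deadweight loss = 960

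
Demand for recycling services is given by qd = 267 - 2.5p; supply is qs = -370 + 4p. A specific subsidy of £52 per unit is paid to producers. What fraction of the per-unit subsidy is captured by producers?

Producer share = 5/13

Pre-subsidy: 267 - 2.5p = -370 + 4p gives p* = 98, q* = 22.
With the subsidy, sellers receive ps = pb + 52 for each unit, where pb is the price buyers pay.
Supply in terms of pb becomes qs = -370 + 4(pb + 52) = -162 + 4pb. Setting this equal to demand: 267 - 2.5pb = -162 + 4pb, so pb = 66.
Sellers receive ps = 66 + 52 = 118; q' = 267 − 2.5·66 = 102.
Buyers' price falls by p* − pb = 98 − 66 = 32; sellers' price rises by ps − p* = 118 − 98 = 20.
So producers capture 20/52 = 5/13 of each unit of subsidy.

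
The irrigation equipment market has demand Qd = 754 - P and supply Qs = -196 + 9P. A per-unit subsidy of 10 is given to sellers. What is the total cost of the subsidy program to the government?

Pre-subsidy: 754 - P = -196 + 9P gives P* = 95, Q* = 659.
With the subsidy, sellers receive Ps = Pb + 10 for each unit, where Pb is the price buyers pay.
Supply in terms of Pb becomes Qs = -196 + 9(Pb + 10) = -106 + 9Pb. Setting this equal to demand: 754 - Pb = -106 + 9Pb, so Pb = 86.
Sellers receive Ps = 86 + 10 = 96; Q' = 754 − 1·86 = 668.
Government outlay = subsidy × quantity = 10 × 668 = 6680.

Government cost = 6680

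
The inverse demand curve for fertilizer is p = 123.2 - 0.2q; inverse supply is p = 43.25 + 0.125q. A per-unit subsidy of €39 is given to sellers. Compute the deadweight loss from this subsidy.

Pre-subsidy: 123.2 - 0.2q = 43.25 + 0.125q gives q* = 246 and p* = 74.
With the subsidy, sellers receive ps = pb + 39 for each unit, where pb is the price buyers pay.
On the curves, pb = 123.2 - 0.2q and ps = 43.25 + 0.125q; the wedge ps − pb = 39 gives 43.25 + 0.125q − (123.2 - 0.2q) = 39, so q' = 366.
Then pb = 123.2 − 0.2·366 = 50 and ps = 43.25 + 0.125·366 = 89.
The subsidy expands output by 366 − 246 = 120 past the efficient level; on those units the gap between marginal cost and willingness to pay runs from 0 up to 39.
DWL = ½ × 39 × 120 = 2340.

Deadweight loss = €2340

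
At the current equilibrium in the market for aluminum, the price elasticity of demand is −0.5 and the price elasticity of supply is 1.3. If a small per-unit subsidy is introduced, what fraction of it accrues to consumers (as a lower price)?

Consumer share = 13/18

For a small subsidy around the equilibrium, the benefit split depends on the relative slopes, which at a point are proportional to the elasticities.
Buyer share = εs/(εs + |εd|) = 1.3/(1.3 + 0.5) = 13/18; seller share = |εd|/(εs + |εd|) = 5/18.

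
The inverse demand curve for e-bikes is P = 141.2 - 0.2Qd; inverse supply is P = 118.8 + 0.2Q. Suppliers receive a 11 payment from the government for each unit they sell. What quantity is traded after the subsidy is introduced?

Pre-subsidy: 141.2 - 0.2Q = 118.8 + 0.2Q gives Q* = 56 and P* = 130.
With the subsidy, sellers receive Ps = Pb + 11 for each unit, where Pb is the price buyers pay.
On the curves, Pb = 141.2 - 0.2Q and Ps = 118.8 + 0.2Q; the wedge Ps − Pb = 11 gives 118.8 + 0.2Q − (141.2 - 0.2Q) = 11, so Q' = 83.5.
Then Pb = 141.2 − 0.2·83.5 = 124.5 and Ps = 118.8 + 0.2·83.5 = 135.5.

Q' = 83.5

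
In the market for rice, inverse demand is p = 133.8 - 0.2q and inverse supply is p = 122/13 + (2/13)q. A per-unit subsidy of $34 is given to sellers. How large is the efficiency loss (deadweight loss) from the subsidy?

Pre-subsidy: 133.8 - 0.2q = 122/13 + (2/13)q gives q* = 8087/23 and p* = 1460/23.
With the subsidy, sellers receive ps = pb + 34 for each unit, where pb is the price buyers pay.
On the curves, pb = 133.8 - 0.2q and ps = 122/13 + (2/13)q; the wedge ps − pb = 34 gives 122/13 + (2/13)q − (133.8 - 0.2q) = 34, so q' = 10297/23.
Then pb = 133.8 − 0.2·(10297/23) = 1018/23 and ps = 122/13 + (2/13)·(10297/23) = 1800/23.
The subsidy expands output by 10297/23 − 8087/23 = 2210/23 past the efficient level; on those units the gap between marginal cost and willingness to pay runs from 0 up to 34.
DWL = ½ × 34 × 2210/23 = 37570/23.

Deadweight loss = 37570/23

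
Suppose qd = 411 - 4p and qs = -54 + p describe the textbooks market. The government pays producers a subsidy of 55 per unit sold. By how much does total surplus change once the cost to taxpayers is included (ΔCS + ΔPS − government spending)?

Net change in total surplus = -1210

Pre-subsidy: 411 - 4p = -54 + p gives p* = 93, q* = 39.
With the subsidy, sellers receive ps = pb + 55 for each unit, where pb is the price buyers pay.
Supply in terms of pb becomes qs = -54 + 1(pb + 55) = 1 + pb. Setting this equal to demand: 411 - 4pb = 1 + pb, so pb = 82.
Sellers receive ps = 82 + 55 = 137; q' = 411 − 4·82 = 83.
ΔCS = ½(39 + 83)(93 − 82) = 671; ΔPS = ½(39 + 83)(137 − 93) = 2684.
Government spending = 55 × 83 = 4565.
Net change = 671 + 2684 − 4565 = -1210. The loss equals the DWL triangle ½·55·44.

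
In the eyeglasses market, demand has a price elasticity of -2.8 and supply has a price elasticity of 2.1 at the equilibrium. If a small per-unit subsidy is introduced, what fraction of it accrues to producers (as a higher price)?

Producer share = 4/7

For a small subsidy around the equilibrium, the benefit split depends on the relative slopes, which at a point are proportional to the elasticities.
Buyer share = εs/(εs + |εd|) = 2.1/(2.1 + 2.8) = 3/7; seller share = |εd|/(εs + |εd|) = 4/7.
So producers capture 4/7 of the subsidy.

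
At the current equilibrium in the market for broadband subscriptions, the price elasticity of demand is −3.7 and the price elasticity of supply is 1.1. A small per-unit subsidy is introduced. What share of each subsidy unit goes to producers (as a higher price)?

For a small subsidy around the equilibrium, the benefit split depends on the relative slopes, which at a point are proportional to the elasticities.
Buyer share = εs/(εs + |εd|) = 1.1/(1.1 + 3.7) = 11/48; seller share = |εd|/(εs + |εd|) = 37/48.
So producers capture 37/48 of the subsidy.

Producer share = 37/48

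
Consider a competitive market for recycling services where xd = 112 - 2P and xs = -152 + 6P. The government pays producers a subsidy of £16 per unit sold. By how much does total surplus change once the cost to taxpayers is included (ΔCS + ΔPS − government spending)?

Pre-subsidy: 112 - 2P = -152 + 6P gives P* = 33, x* = 46.
With the subsidy, sellers receive Ps = Pb + 16 for each unit, where Pb is the price buyers pay.
Supply in terms of Pb becomes xs = -152 + 6(Pb + 16) = -56 + 6Pb. Setting this equal to demand: 112 - 2Pb = -56 + 6Pb, so Pb = 21.
Sellers receive Ps = 21 + 16 = 37; x' = 112 − 2·21 = 70.
ΔCS = ½(46 + 70)(33 − 21) = 696; ΔPS = ½(46 + 70)(37 − 33) = 232.
Government spending = 16 × 70 = 1120.
Net change = 696 + 232 − 1120 = -192. The loss equals the DWL triangle ½·16·24.

Net change in total surplus = -£192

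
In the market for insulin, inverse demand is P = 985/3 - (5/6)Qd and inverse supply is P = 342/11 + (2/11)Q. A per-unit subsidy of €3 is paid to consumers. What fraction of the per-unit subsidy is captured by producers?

Producer share = 12/67

Pre-subsidy: 985/3 - (5/6)Q = 342/11 + (2/11)Q gives Q* = 19618/67 and P* = 5650/67.
With the rebate, buyers effectively pay Pb = Ps − 3, where Ps is the price sellers receive.
On the curves, Pb = 985/3 - (5/6)Q and Ps = 342/11 + (2/11)Q; the wedge Ps − Pb = 3 gives 342/11 + (2/11)Q − (985/3 - (5/6)Q) = 3, so Q' = 19816/67.
Then Pb = 985/3 − (5/6)·(19816/67) = 5485/67 and Ps = 342/11 + (2/11)·(19816/67) = 5686/67.
Buyers' price falls by P* − Pb = 5650/67 − 5485/67 = 165/67; sellers' price rises by Ps − P* = 5686/67 − 5650/67 = 36/67.
So producers capture (36/67)/3 = 12/67 of each unit of subsidy.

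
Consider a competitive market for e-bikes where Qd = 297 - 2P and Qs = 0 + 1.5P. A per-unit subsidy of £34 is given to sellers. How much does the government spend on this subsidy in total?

Government cost = 37230/7

Pre-subsidy: 297 - 2P = 0 + 1.5P gives P* = 594/7, Q* = 891/7.
With the subsidy, sellers receive Ps = Pb + 34 for each unit, where Pb is the price buyers pay.
Supply in terms of Pb becomes Qs = 0 + 1.5(Pb + 34) = 51 + 1.5Pb. Setting this equal to demand: 297 - 2Pb = 51 + 1.5Pb, so Pb = 492/7.
Sellers receive Ps = 492/7 + 34 = 730/7; Q' = 297 − 2·(492/7) = 1095/7.
Government outlay = subsidy × quantity = 34 × 1095/7 = 37230/7.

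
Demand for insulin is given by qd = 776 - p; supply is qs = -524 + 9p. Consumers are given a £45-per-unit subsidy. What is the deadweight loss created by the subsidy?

Pre-subsidy: 776 - p = -524 + 9p gives p* = 130, q* = 646.
With the rebate, buyers effectively pay pb = ps − 45, where ps is the price sellers receive.
Demand in terms of ps becomes qd = 776 − 1(ps − 45) = 821 - ps. Setting this equal to supply: 821 - ps = -524 + 9ps, so ps = 134.5.
Buyers pay pb = 134.5 − 45 = 89.5; q' = -524 + 9·134.5 = 686.5.
The subsidy expands output by 686.5 − 646 = 40.5 past the efficient level; on those units the gap between marginal cost and willingness to pay runs from 0 up to 45.
DWL = ½ × 45 × 40.5 = 911.25.

Deadweight loss = £911.25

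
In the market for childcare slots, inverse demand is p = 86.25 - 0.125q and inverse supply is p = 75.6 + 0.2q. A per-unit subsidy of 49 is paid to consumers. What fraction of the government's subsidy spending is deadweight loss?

DWL / government spending = 490/1193

Pre-subsidy: 86.25 - 0.125q = 75.6 + 0.2q gives q* = 426/13 and p* = 1068/13.
With the rebate, buyers effectively pay pb = ps − 49, where ps is the price sellers receive.
On the curves, pb = 86.25 - 0.125q and ps = 75.6 + 0.2q; the wedge ps − pb = 49 gives 75.6 + 0.2q − (86.25 - 0.125q) = 49, so q' = 2386/13.
Then pb = 86.25 − 0.125·(2386/13) = 823/13 and ps = 75.6 + 0.2·(2386/13) = 1460/13.
ΔCS = ½(426/13 + 2386/13)(1068/13 − 823/13) = 344470/169; ΔPS = ½(426/13 + 2386/13)(1460/13 − 1068/13) = 551152/169.
Government spending = 49 × 2386/13 = 116914/13.
DWL = ½ × 49 × (2386/13 − 426/13) = 48020/13; fraction = (48020/13) / (116914/13) = 490/1193.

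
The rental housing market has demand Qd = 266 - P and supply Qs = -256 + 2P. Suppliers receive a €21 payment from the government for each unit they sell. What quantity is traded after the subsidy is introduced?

Q' = 106

Pre-subsidy: 266 - P = -256 + 2P gives P* = 174, Q* = 92.
With the subsidy, sellers receive Ps = Pb + 21 for each unit, where Pb is the price buyers pay.
Supply in terms of Pb becomes Qs = -256 + 2(Pb + 21) = -214 + 2Pb. Setting this equal to demand: 266 - Pb = -214 + 2Pb, so Pb = 160.
Sellers receive Ps = 160 + 21 = 181; Q' = 266 − 1·160 = 106.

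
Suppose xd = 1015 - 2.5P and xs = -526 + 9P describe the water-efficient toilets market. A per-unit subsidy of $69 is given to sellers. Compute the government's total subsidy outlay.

Pre-subsidy: 1015 - 2.5P = -526 + 9P gives P* = 134, x* = 680.
With the subsidy, sellers receive Ps = Pb + 69 for each unit, where Pb is the price buyers pay.
Supply in terms of Pb becomes xs = -526 + 9(Pb + 69) = 95 + 9Pb. Setting this equal to demand: 1015 - 2.5Pb = 95 + 9Pb, so Pb = 80.
Sellers receive Ps = 80 + 69 = 149; x' = 1015 − 2.5·80 = 815.
Government outlay = subsidy × quantity = 69 × 815 = 56235.

Government cost = $56235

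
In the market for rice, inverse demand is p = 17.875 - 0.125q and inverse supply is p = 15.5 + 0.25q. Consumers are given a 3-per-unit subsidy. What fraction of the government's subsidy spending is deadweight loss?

DWL / government spending = 12/43

Pre-subsidy: 17.875 - 0.125q = 15.5 + 0.25q gives q* = 19/3 and p* = 205/12.
With the rebate, buyers effectively pay pb = ps − 3, where ps is the price sellers receive.
On the curves, pb = 17.875 - 0.125q and ps = 15.5 + 0.25q; the wedge ps − pb = 3 gives 15.5 + 0.25q − (17.875 - 0.125q) = 3, so q' = 43/3.
Then pb = 17.875 − 0.125·(43/3) = 193/12 and ps = 15.5 + 0.25·(43/3) = 229/12.
ΔCS = ½(19/3 + 43/3)(205/12 − 193/12) = 31/3; ΔPS = ½(19/3 + 43/3)(229/12 − 205/12) = 62/3.
Government spending = 3 × 43/3 = 43.
DWL = ½ × 3 × (43/3 − 19/3) = 12; fraction = 12 / 43 = 12/43.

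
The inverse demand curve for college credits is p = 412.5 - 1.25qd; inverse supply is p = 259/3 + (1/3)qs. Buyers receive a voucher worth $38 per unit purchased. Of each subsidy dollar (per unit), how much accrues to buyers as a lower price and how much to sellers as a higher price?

Pre-subsidy: 412.5 - 1.25q = 259/3 + (1/3)q gives q* = 206 and p* = 155.
With the rebate, buyers effectively pay pb = ps − 38, where ps is the price sellers receive.
On the curves, pb = 412.5 - 1.25q and ps = 259/3 + (1/3)q; the wedge ps − pb = 38 gives 259/3 + (1/3)q − (412.5 - 1.25q) = 38, so q' = 230.
Then pb = 412.5 − 1.25·230 = 125 and ps = 259/3 + (1/3)·230 = 163.
Buyers' price falls by p* − pb = 155 − 125 = 30; sellers' price rises by ps − p* = 163 − 155 = 8.

Buyers gain $30 per unit; sellers gain $8 per unit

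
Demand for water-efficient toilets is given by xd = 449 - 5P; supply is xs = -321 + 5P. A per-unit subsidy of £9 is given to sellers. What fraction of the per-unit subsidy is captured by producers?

Pre-subsidy: 449 - 5P = -321 + 5P gives P* = 77, x* = 64.
With the subsidy, sellers receive Ps = Pb + 9 for each unit, where Pb is the price buyers pay.
Supply in terms of Pb becomes xs = -321 + 5(Pb + 9) = -276 + 5Pb. Setting this equal to demand: 449 - 5Pb = -276 + 5Pb, so Pb = 72.5.
Sellers receive Ps = 72.5 + 9 = 81.5; x' = 449 − 5·72.5 = 86.5.
Buyers' price falls by P* − Pb = 77 − 72.5 = 4.5; sellers' price rises by Ps − P* = 81.5 − 77 = 4.5.
So producers capture 4.5/9 = 0.5 of each unit of subsidy.

Producer share = 0.5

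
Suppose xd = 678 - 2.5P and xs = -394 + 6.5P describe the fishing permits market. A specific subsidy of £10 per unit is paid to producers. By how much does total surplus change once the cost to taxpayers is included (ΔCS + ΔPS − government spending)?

Pre-subsidy: 678 - 2.5P = -394 + 6.5P gives P* = 1072/9, x* = 3422/9.
With the subsidy, sellers receive Ps = Pb + 10 for each unit, where Pb is the price buyers pay.
Supply in terms of Pb becomes xs = -394 + 6.5(Pb + 10) = -329 + 6.5Pb. Setting this equal to demand: 678 - 2.5Pb = -329 + 6.5Pb, so Pb = 1007/9.
Sellers receive Ps = 1007/9 + 10 = 1097/9; x' = 678 − 2.5·(1007/9) = 7169/18.
ΔCS = ½(3422/9 + 7169/18)(1072/9 − 1007/9) = 2811.25; ΔPS = ½(3422/9 + 7169/18)(1097/9 − 1072/9) = 1081.25.
Government spending = 10 × 7169/18 = 35845/9.
Net change = 2811.25 + 1081.25 − 35845/9 = -1625/18. The loss equals the DWL triangle ½·10·325/18.

Net change in total surplus = -1625/18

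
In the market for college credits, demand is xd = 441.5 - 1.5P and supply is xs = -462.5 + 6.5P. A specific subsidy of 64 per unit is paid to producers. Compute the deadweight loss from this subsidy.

Pre-subsidy: 441.5 - 1.5P = -462.5 + 6.5P gives P* = 113, x* = 272.
With the subsidy, sellers receive Ps = Pb + 64 for each unit, where Pb is the price buyers pay.
Supply in terms of Pb becomes xs = -462.5 + 6.5(Pb + 64) = -46.5 + 6.5Pb. Setting this equal to demand: 441.5 - 1.5Pb = -46.5 + 6.5Pb, so Pb = 61.
Sellers receive Ps = 61 + 64 = 125; x' = 441.5 − 1.5·61 = 350.
The subsidy expands output by 350 − 272 = 78 past the efficient level; on those units the gap between marginal cost and willingness to pay runs from 0 up to 64.
DWL = ½ × 64 × 78 = 2496.

Deadweight loss = 2496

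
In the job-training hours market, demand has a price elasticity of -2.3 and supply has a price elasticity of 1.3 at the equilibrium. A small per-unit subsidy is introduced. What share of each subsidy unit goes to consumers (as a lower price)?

Consumer share = 13/36

For a small subsidy around the equilibrium, the benefit split depends on the relative slopes, which at a point are proportional to the elasticities.
Buyer share = εs/(εs + |εd|) = 1.3/(1.3 + 2.3) = 13/36; seller share = |εd|/(εs + |εd|) = 23/36.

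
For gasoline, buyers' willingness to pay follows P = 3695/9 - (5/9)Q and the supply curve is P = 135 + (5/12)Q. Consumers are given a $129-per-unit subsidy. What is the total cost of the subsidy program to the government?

Pre-subsidy: 3695/9 - (5/9)Q = 135 + (5/12)Q gives Q* = 1984/7 and P* = 5315/21.
With the rebate, buyers effectively pay Pb = Ps − 129, where Ps is the price sellers receive.
On the curves, Pb = 3695/9 - (5/9)Q and Ps = 135 + (5/12)Q; the wedge Ps − Pb = 129 gives 135 + (5/12)Q − (3695/9 - (5/9)Q) = 129, so Q' = 14564/35.
Then Pb = 3695/9 − (5/9)·(14564/35) = 3767/21 and Ps = 135 + (5/12)·(14564/35) = 6476/21.
Government outlay = subsidy × quantity = 129 × 14564/35 = 1878756/35.

Government cost = 1878756/35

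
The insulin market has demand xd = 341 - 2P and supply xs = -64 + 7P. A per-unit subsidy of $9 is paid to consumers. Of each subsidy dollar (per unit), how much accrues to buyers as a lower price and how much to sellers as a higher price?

Pre-subsidy: 341 - 2P = -64 + 7P gives P* = 45, x* = 251.
With the rebate, buyers effectively pay Pb = Ps − 9, where Ps is the price sellers receive.
Demand in terms of Ps becomes xd = 341 − 2(Ps − 9) = 359 - 2Ps. Setting this equal to supply: 359 - 2Ps = -64 + 7Ps, so Ps = 47.
Buyers pay Pb = 47 − 9 = 38; x' = -64 + 7·47 = 265.
Buyers' price falls by P* − Pb = 45 − 38 = 7; sellers' price rises by Ps − P* = 47 − 45 = 2.

Buyers gain $7 per unit; sellers gain $2 per unit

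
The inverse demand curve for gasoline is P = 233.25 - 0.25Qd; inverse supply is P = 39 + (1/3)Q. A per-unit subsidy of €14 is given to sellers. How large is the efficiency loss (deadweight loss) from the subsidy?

Pre-subsidy: 233.25 - 0.25Q = 39 + (1/3)Q gives Q* = 333 and P* = 150.
With the subsidy, sellers receive Ps = Pb + 14 for each unit, where Pb is the price buyers pay.
On the curves, Pb = 233.25 - 0.25Q and Ps = 39 + (1/3)Q; the wedge Ps − Pb = 14 gives 39 + (1/3)Q − (233.25 - 0.25Q) = 14, so Q' = 357.
Then Pb = 233.25 − 0.25·357 = 144 and Ps = 39 + (1/3)·357 = 158.
The subsidy expands output by 357 − 333 = 24 past the efficient level; on those units the gap between marginal cost and willingness to pay runs from 0 up to 14.
DWL = ½ × 14 × 24 = 168.

Deadweight loss = €168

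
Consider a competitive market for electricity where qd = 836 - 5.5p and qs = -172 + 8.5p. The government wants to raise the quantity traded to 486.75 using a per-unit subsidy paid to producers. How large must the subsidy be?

At q = 486.75, invert demand for the buyer price: pb = (836 − 486.75)/5.5 = 63.5; invert supply for the seller price: ps = (486.75 − (-172))/8.5 = 77.5.
The subsidy must fill the gap: s = ps − pb = 77.5 − 63.5 = 14.

Required subsidy s = 14 per unit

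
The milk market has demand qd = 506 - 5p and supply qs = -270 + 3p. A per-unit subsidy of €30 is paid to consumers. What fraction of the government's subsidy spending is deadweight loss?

DWL / government spending = 75/206

Pre-subsidy: 506 - 5p = -270 + 3p gives p* = 97, q* = 21.
With the rebate, buyers effectively pay pb = ps − 30, where ps is the price sellers receive.
Demand in terms of ps becomes qd = 506 − 5(ps − 30) = 656 - 5ps. Setting this equal to supply: 656 - 5ps = -270 + 3ps, so ps = 115.75.
Buyers pay pb = 115.75 − 30 = 85.75; q' = -270 + 3·115.75 = 77.25.
ΔCS = ½(21 + 77.25)(97 − 85.75) = 552.65625; ΔPS = ½(21 + 77.25)(115.75 − 97) = 921.09375.
Government spending = 30 × 77.25 = 2317.5.
DWL = ½ × 30 × (77.25 − 21) = 843.75; fraction = 843.75 / 2317.5 = 75/206.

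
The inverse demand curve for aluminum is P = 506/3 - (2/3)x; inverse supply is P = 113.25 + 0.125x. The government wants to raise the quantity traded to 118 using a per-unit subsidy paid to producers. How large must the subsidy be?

Required subsidy s = 38 per unit

At x = 118, from the demand curve buyers pay Pb = 506/3 − (2/3)·118 = 90; from the supply curve sellers need Ps = 113.25 + 0.125·118 = 128.
The subsidy must fill the gap: s = Ps − Pb = 128 − 90 = 38.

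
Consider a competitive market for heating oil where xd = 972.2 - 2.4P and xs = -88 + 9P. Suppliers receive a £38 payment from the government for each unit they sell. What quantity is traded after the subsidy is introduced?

x' = 821

Pre-subsidy: 972.2 - 2.4P = -88 + 9P gives P* = 93, x* = 749.
With the subsidy, sellers receive Ps = Pb + 38 for each unit, where Pb is the price buyers pay.
Supply in terms of Pb becomes xs = -88 + 9(Pb + 38) = 254 + 9Pb. Setting this equal to demand: 972.2 - 2.4Pb = 254 + 9Pb, so Pb = 63.
Sellers receive Ps = 63 + 38 = 101; x' = 972.2 − 2.4·63 = 821.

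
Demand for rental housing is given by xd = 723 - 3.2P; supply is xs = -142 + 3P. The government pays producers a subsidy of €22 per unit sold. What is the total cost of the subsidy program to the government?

Government cost = 211838/31

Pre-subsidy: 723 - 3.2P = -142 + 3P gives P* = 4325/31, x* = 8573/31.
With the subsidy, sellers receive Ps = Pb + 22 for each unit, where Pb is the price buyers pay.
Supply in terms of Pb becomes xs = -142 + 3(Pb + 22) = -76 + 3Pb. Setting this equal to demand: 723 - 3.2Pb = -76 + 3Pb, so Pb = 3995/31.
Sellers receive Ps = 3995/31 + 22 = 4677/31; x' = 723 − 3.2·(3995/31) = 9629/31.
Government outlay = subsidy × quantity = 22 × 9629/31 = 211838/31.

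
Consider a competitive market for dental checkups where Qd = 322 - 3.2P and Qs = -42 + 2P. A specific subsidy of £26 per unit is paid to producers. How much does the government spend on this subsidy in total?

Pre-subsidy: 322 - 3.2P = -42 + 2P gives P* = 70, Q* = 98.
With the subsidy, sellers receive Ps = Pb + 26 for each unit, where Pb is the price buyers pay.
Supply in terms of Pb becomes Qs = -42 + 2(Pb + 26) = 10 + 2Pb. Setting this equal to demand: 322 - 3.2Pb = 10 + 2Pb, so Pb = 60.
Sellers receive Ps = 60 + 26 = 86; Q' = 322 − 3.2·60 = 130.
Government outlay = subsidy × quantity = 26 × 130 = 3380.

Government cost = £3380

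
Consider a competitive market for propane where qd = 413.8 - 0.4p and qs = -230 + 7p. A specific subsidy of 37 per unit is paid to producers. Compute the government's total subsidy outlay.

Pre-subsidy: 413.8 - 0.4p = -230 + 7p gives p* = 87, q* = 379.
With the subsidy, sellers receive ps = pb + 37 for each unit, where pb is the price buyers pay.
Supply in terms of pb becomes qs = -230 + 7(pb + 37) = 29 + 7pb. Setting this equal to demand: 413.8 - 0.4pb = 29 + 7pb, so pb = 52.
Sellers receive ps = 52 + 37 = 89; q' = 413.8 − 0.4·52 = 393.
Government outlay = subsidy × quantity = 37 × 393 = 14541.

Government cost = 14541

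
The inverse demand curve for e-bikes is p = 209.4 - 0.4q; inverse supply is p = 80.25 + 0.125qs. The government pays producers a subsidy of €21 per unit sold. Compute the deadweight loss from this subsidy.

Deadweight loss = €420

Pre-subsidy: 209.4 - 0.4q = 80.25 + 0.125q gives q* = 246 and p* = 111.
With the subsidy, sellers receive ps = pb + 21 for each unit, where pb is the price buyers pay.
On the curves, pb = 209.4 - 0.4q and ps = 80.25 + 0.125q; the wedge ps − pb = 21 gives 80.25 + 0.125q − (209.4 - 0.4q) = 21, so q' = 286.
Then pb = 209.4 − 0.4·286 = 95 and ps = 80.25 + 0.125·286 = 116.
The subsidy expands output by 286 − 246 = 40 past the efficient level; on those units the gap between marginal cost and willingness to pay runs from 0 up to 21.
DWL = ½ × 21 × 40 = 420.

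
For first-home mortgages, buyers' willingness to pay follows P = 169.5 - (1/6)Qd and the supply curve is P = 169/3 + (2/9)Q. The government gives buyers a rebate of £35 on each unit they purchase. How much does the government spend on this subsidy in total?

Government cost = £13335

Pre-subsidy: 169.5 - (1/6)Q = 169/3 + (2/9)Q gives Q* = 291 and P* = 121.
With the rebate, buyers effectively pay Pb = Ps − 35, where Ps is the price sellers receive.
On the curves, Pb = 169.5 - (1/6)Q and Ps = 169/3 + (2/9)Q; the wedge Ps − Pb = 35 gives 169/3 + (2/9)Q − (169.5 - (1/6)Q) = 35, so Q' = 381.
Then Pb = 169.5 − (1/6)·381 = 106 and Ps = 169/3 + (2/9)·381 = 141.
Government outlay = subsidy × quantity = 35 × 381 = 13335.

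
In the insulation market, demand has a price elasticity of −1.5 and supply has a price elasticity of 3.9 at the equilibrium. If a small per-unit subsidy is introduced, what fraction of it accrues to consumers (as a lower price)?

For a small subsidy around the equilibrium, the benefit split depends on the relative slopes, which at a point are proportional to the elasticities.
Buyer share = εs/(εs + |εd|) = 3.9/(3.9 + 1.5) = 13/18; seller share = |εd|/(εs + |εd|) = 5/18.

Consumer share = 13/18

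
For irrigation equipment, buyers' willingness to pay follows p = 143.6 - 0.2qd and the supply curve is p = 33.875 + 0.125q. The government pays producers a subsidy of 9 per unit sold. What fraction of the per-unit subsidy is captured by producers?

Pre-subsidy: 143.6 - 0.2q = 33.875 + 0.125q gives q* = 4389/13 and p* = 989/13.
With the subsidy, sellers receive ps = pb + 9 for each unit, where pb is the price buyers pay.
On the curves, pb = 143.6 - 0.2q and ps = 33.875 + 0.125q; the wedge ps − pb = 9 gives 33.875 + 0.125q − (143.6 - 0.2q) = 9, so q' = 4749/13.
Then pb = 143.6 − 0.2·(4749/13) = 917/13 and ps = 33.875 + 0.125·(4749/13) = 1034/13.
Buyers' price falls by p* − pb = 989/13 − 917/13 = 72/13; sellers' price rises by ps − p* = 1034/13 − 989/13 = 45/13.
So producers capture (45/13)/9 = 5/13 of each unit of subsidy.

Producer share = 5/13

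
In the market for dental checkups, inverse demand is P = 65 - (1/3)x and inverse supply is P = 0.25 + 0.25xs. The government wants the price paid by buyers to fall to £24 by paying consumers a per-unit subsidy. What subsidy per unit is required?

Required subsidy s = £7 per unit

At a buyer price of 24, quantity demanded is 195 − 3·24 = 123.
Sellers supply 123 only when they receive Ps = 0.25 + 0.25·123 = 31.
s = Ps − Pb = 31 − 24 = 7.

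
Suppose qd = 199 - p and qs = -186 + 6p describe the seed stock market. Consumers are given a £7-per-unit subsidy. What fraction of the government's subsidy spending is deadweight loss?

Pre-subsidy: 199 - p = -186 + 6p gives p* = 55, q* = 144.
With the rebate, buyers effectively pay pb = ps − 7, where ps is the price sellers receive.
Demand in terms of ps becomes qd = 199 − 1(ps − 7) = 206 - ps. Setting this equal to supply: 206 - ps = -186 + 6ps, so ps = 56.
Buyers pay pb = 56 − 7 = 49; q' = -186 + 6·56 = 150.
ΔCS = ½(144 + 150)(55 − 49) = 882; ΔPS = ½(144 + 150)(56 − 55) = 147.
Government spending = 7 × 150 = 1050.
DWL = ½ × 7 × (150 − 144) = 21; fraction = 21 / 1050 = 0.02.

DWL / government spending = 0.02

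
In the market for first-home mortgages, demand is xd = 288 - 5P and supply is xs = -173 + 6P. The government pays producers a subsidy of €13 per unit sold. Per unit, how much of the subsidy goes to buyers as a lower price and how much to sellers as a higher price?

Pre-subsidy: 288 - 5P = -173 + 6P gives P* = 461/11, x* = 863/11.
With the subsidy, sellers receive Ps = Pb + 13 for each unit, where Pb is the price buyers pay.
Supply in terms of Pb becomes xs = -173 + 6(Pb + 13) = -95 + 6Pb. Setting this equal to demand: 288 - 5Pb = -95 + 6Pb, so Pb = 383/11.
Sellers receive Ps = 383/11 + 13 = 526/11; x' = 288 − 5·(383/11) = 1253/11.
Buyers' price falls by P* − Pb = 461/11 − 383/11 = 78/11; sellers' price rises by Ps − P* = 526/11 − 461/11 = 65/11.

Buyers gain 78/11 per unit; sellers gain 65/11 per unit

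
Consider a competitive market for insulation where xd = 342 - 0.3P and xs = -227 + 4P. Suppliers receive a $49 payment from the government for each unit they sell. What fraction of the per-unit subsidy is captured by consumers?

Consumer share = 40/43

Pre-subsidy: 342 - 0.3P = -227 + 4P gives P* = 5690/43, x* = 12999/43.
With the subsidy, sellers receive Ps = Pb + 49 for each unit, where Pb is the price buyers pay.
Supply in terms of Pb becomes xs = -227 + 4(Pb + 49) = -31 + 4Pb. Setting this equal to demand: 342 - 0.3Pb = -31 + 4Pb, so Pb = 3730/43.
Sellers receive Ps = 3730/43 + 49 = 5837/43; x' = 342 − 0.3·(3730/43) = 13587/43.
Buyers' price falls by P* − Pb = 5690/43 − 3730/43 = 1960/43; sellers' price rises by Ps − P* = 5837/43 − 5690/43 = 147/43.
So consumers capture (1960/43)/49 = 40/43 of each unit of subsidy.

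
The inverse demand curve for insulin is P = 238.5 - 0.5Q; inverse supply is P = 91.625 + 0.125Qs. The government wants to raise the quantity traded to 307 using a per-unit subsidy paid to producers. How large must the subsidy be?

Required subsidy s = 45 per unit

At Q = 307, from the demand curve buyers pay Pb = 238.5 − 0.5·307 = 85; from the supply curve sellers need Ps = 91.625 + 0.125·307 = 130.
The subsidy must fill the gap: s = Ps − Pb = 130 − 85 = 45.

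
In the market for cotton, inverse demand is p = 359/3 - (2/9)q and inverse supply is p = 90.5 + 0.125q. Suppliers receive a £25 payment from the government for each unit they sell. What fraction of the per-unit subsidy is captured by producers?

Pre-subsidy: 359/3 - (2/9)q = 90.5 + 0.125q gives q* = 84 and p* = 101.
With the subsidy, sellers receive ps = pb + 25 for each unit, where pb is the price buyers pay.
On the curves, pb = 359/3 - (2/9)q and ps = 90.5 + 0.125q; the wedge ps − pb = 25 gives 90.5 + 0.125q − (359/3 - (2/9)q) = 25, so q' = 156.
Then pb = 359/3 − (2/9)·156 = 85 and ps = 90.5 + 0.125·156 = 110.
Buyers' price falls by p* − pb = 101 − 85 = 16; sellers' price rises by ps − p* = 110 − 101 = 9.
So producers capture 9/25 = 0.36 of each unit of subsidy.

Producer share = 0.36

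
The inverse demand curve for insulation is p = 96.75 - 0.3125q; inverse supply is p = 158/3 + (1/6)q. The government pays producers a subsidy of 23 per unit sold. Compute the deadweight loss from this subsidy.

Pre-subsidy: 96.75 - 0.3125q = 158/3 + (1/6)q gives q* = 92 and p* = 68.
With the subsidy, sellers receive ps = pb + 23 for each unit, where pb is the price buyers pay.
On the curves, pb = 96.75 - 0.3125q and ps = 158/3 + (1/6)q; the wedge ps − pb = 23 gives 158/3 + (1/6)q − (96.75 - 0.3125q) = 23, so q' = 140.
Then pb = 96.75 − 0.3125·140 = 53 and ps = 158/3 + (1/6)·140 = 76.
The subsidy expands output by 140 − 92 = 48 past the efficient level; on those units the gap between marginal cost and willingness to pay runs from 0 up to 23.
DWL = ½ × 23 × 48 = 552.

Deadweight loss = 552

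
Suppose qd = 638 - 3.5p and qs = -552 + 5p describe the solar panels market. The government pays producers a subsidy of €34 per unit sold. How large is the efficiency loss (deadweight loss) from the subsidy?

Pre-subsidy: 638 - 3.5p = -552 + 5p gives p* = 140, q* = 148.
With the subsidy, sellers receive ps = pb + 34 for each unit, where pb is the price buyers pay.
Supply in terms of pb becomes qs = -552 + 5(pb + 34) = -382 + 5pb. Setting this equal to demand: 638 - 3.5pb = -382 + 5pb, so pb = 120.
Sellers receive ps = 120 + 34 = 154; q' = 638 − 3.5·120 = 218.
The subsidy expands output by 218 − 148 = 70 past the efficient level; on those units the gap between marginal cost and willingness to pay runs from 0 up to 34.
DWL = ½ × 34 × 70 = 1190.

Deadweight loss = €1190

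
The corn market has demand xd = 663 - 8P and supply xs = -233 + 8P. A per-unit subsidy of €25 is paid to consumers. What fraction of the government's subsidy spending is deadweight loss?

DWL / government spending = 10/63

Pre-subsidy: 663 - 8P = -233 + 8P gives P* = 56, x* = 215.
With the rebate, buyers effectively pay Pb = Ps − 25, where Ps is the price sellers receive.
Demand in terms of Ps becomes xd = 663 − 8(Ps − 25) = 863 - 8Ps. Setting this equal to supply: 863 - 8Ps = -233 + 8Ps, so Ps = 68.5.
Buyers pay Pb = 68.5 − 25 = 43.5; x' = -233 + 8·68.5 = 315.
ΔCS = ½(215 + 315)(56 − 43.5) = 3312.5; ΔPS = ½(215 + 315)(68.5 − 56) = 3312.5.
Government spending = 25 × 315 = 7875.
DWL = ½ × 25 × (315 − 215) = 1250; fraction = 1250 / 7875 = 10/63.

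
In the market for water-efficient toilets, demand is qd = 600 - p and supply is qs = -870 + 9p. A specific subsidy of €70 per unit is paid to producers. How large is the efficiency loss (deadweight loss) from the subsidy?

Pre-subsidy: 600 - p = -870 + 9p gives p* = 147, q* = 453.
With the subsidy, sellers receive ps = pb + 70 for each unit, where pb is the price buyers pay.
Supply in terms of pb becomes qs = -870 + 9(pb + 70) = -240 + 9pb. Setting this equal to demand: 600 - pb = -240 + 9pb, so pb = 84.
Sellers receive ps = 84 + 70 = 154; q' = 600 − 1·84 = 516.
The subsidy expands output by 516 − 453 = 63 past the efficient level; on those units the gap between marginal cost and willingness to pay runs from 0 up to 70.
DWL = ½ × 70 × 63 = 2205.

Deadweight loss = €2205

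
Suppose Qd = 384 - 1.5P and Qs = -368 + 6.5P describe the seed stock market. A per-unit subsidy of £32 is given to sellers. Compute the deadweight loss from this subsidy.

Deadweight loss = £624

Pre-subsidy: 384 - 1.5P = -368 + 6.5P gives P* = 94, Q* = 243.
With the subsidy, sellers receive Ps = Pb + 32 for each unit, where Pb is the price buyers pay.
Supply in terms of Pb becomes Qs = -368 + 6.5(Pb + 32) = -160 + 6.5Pb. Setting this equal to demand: 384 - 1.5Pb = -160 + 6.5Pb, so Pb = 68.
Sellers receive Ps = 68 + 32 = 100; Q' = 384 − 1.5·68 = 282.
The subsidy expands output by 282 − 243 = 39 past the efficient level; on those units the gap between marginal cost and willingness to pay runs from 0 up to 32.
DWL = ½ × 32 × 39 = 624.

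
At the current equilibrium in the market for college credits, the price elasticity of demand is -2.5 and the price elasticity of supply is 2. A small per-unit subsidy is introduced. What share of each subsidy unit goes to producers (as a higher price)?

Producer share = 5/9

For a small subsidy around the equilibrium, the benefit split depends on the relative slopes, which at a point are proportional to the elasticities.
Buyer share = εs/(εs + |εd|) = 2/(2 + 2.5) = 4/9; seller share = |εd|/(εs + |εd|) = 5/9.
So producers capture 5/9 of the subsidy.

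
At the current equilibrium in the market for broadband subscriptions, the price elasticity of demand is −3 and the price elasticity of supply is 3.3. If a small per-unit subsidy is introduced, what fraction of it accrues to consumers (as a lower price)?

Consumer share = 11/21

For a small subsidy around the equilibrium, the benefit split depends on the relative slopes, which at a point are proportional to the elasticities.
Buyer share = εs/(εs + |εd|) = 3.3/(3.3 + 3) = 11/21; seller share = |εd|/(εs + |εd|) = 10/21.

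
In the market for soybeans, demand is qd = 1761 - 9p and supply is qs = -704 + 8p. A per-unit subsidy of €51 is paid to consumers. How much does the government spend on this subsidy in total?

Government cost = €34272

Pre-subsidy: 1761 - 9p = -704 + 8p gives p* = 145, q* = 456.
With the rebate, buyers effectively pay pb = ps − 51, where ps is the price sellers receive.
Demand in terms of ps becomes qd = 1761 − 9(ps − 51) = 2220 - 9ps. Setting this equal to supply: 2220 - 9ps = -704 + 8ps, so ps = 172.
Buyers pay pb = 172 − 51 = 121; q' = -704 + 8·172 = 672.
Government outlay = subsidy × quantity = 51 × 672 = 34272.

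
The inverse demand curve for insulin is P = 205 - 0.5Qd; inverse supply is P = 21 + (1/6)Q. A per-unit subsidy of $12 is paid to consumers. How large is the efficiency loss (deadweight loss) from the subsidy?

Pre-subsidy: 205 - 0.5Q = 21 + (1/6)Q gives Q* = 276 and P* = 67.
With the rebate, buyers effectively pay Pb = Ps − 12, where Ps is the price sellers receive.
On the curves, Pb = 205 - 0.5Q and Ps = 21 + (1/6)Q; the wedge Ps − Pb = 12 gives 21 + (1/6)Q − (205 - 0.5Q) = 12, so Q' = 294.
Then Pb = 205 − 0.5·294 = 58 and Ps = 21 + (1/6)·294 = 70.
The subsidy expands output by 294 − 276 = 18 past the efficient level; on those units the gap between marginal cost and willingness to pay runs from 0 up to 12.
DWL = ½ × 12 × 18 = 108.

Deadweight loss = $108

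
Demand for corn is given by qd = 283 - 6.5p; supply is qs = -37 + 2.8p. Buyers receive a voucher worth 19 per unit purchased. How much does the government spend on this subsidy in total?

Government cost = 170563/93

Pre-subsidy: 283 - 6.5p = -37 + 2.8p gives p* = 3200/93, q* = 5519/93.
With the rebate, buyers effectively pay pb = ps − 19, where ps is the price sellers receive.
Demand in terms of ps becomes qd = 283 − 6.5(ps − 19) = 406.5 - 6.5ps. Setting this equal to supply: 406.5 - 6.5ps = -37 + 2.8ps, so ps = 4435/93.
Buyers pay pb = 4435/93 − 19 = 2668/93; q' = -37 + 2.8·(4435/93) = 8977/93.
Government outlay = subsidy × quantity = 19 × 8977/93 = 170563/93.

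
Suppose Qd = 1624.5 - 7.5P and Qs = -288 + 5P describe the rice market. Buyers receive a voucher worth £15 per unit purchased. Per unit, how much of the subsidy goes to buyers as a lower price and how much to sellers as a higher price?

Buyers gain £6 per unit; sellers gain £9 per unit

Pre-subsidy: 1624.5 - 7.5P = -288 + 5P gives P* = 153, Q* = 477.
With the rebate, buyers effectively pay Pb = Ps − 15, where Ps is the price sellers receive.
Demand in terms of Ps becomes Qd = 1624.5 − 7.5(Ps − 15) = 1737 - 7.5Ps. Setting this equal to supply: 1737 - 7.5Ps = -288 + 5Ps, so Ps = 162.
Buyers pay Pb = 162 − 15 = 147; Q' = -288 + 5·162 = 522.
Buyers' price falls by P* − Pb = 153 − 147 = 6; sellers' price rises by Ps − P* = 162 − 153 = 9.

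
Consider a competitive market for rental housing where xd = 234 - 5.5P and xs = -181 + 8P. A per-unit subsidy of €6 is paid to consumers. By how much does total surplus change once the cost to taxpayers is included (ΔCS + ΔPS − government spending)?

Net change in total surplus = -176/3

Pre-subsidy: 234 - 5.5P = -181 + 8P gives P* = 830/27, x* = 1753/27.
With the rebate, buyers effectively pay Pb = Ps − 6, where Ps is the price sellers receive.
Demand in terms of Ps becomes xd = 234 − 5.5(Ps − 6) = 267 - 5.5Ps. Setting this equal to supply: 267 - 5.5Ps = -181 + 8Ps, so Ps = 896/27.
Buyers pay Pb = 896/27 − 6 = 734/27; x' = -181 + 8·(896/27) = 2281/27.
ΔCS = ½(1753/27 + 2281/27)(830/27 − 734/27) = 64544/243; ΔPS = ½(1753/27 + 2281/27)(896/27 − 830/27) = 44374/243.
Government spending = 6 × 2281/27 = 4562/9.
Net change = 64544/243 + 44374/243 − 4562/9 = -176/3. The loss equals the DWL triangle ½·6·176/9.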